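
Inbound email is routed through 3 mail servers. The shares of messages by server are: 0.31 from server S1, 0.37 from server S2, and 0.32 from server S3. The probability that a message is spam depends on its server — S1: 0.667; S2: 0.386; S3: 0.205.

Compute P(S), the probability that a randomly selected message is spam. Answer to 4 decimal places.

P(S) ≈ 0.4152

P(S) = P(S|S1)·P(S1) + P(S|S2)·P(S2) + P(S|S3)·P(S3)
      = 0.667·0.31 + 0.386·0.37 + 0.205·0.32
      = 0.20677 + 0.14282 + 0.0656 = 0.41519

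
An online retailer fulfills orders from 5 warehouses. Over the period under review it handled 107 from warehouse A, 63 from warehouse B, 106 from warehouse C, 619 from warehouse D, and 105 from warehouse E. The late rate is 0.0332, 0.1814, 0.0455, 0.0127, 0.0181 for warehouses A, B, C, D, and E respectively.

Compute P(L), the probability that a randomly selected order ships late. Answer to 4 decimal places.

0.0296

Total: 107 + 63 + 106 + 619 + 105 = 1000.
P(A) = 107/1000 = 0.107. P(B) = 63/1000 = 0.063. P(C) = 106/1000 = 0.106. P(D) = 619/1000 = 0.619. P(E) = 105/1000 = 0.105.
P(L) = P(L|A)·P(A) + P(L|B)·P(B) + P(L|C)·P(C) + P(L|D)·P(D) + P(L|E)·P(E)
      = 0.0332·0.107 + 0.1814·0.063 + 0.0455·0.106 + 0.0127·0.619 + 0.0181·0.105
      = 0.0035524 + 0.0114282 + 0.004823 + 0.0078613 + 0.0019005 = 0.0295654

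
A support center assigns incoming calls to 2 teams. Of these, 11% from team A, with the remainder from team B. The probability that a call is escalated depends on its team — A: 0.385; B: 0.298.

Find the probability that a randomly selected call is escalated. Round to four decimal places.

P(B) = 1 − (0.11) = 0.89.
P(E) = P(E|A)·P(A) + P(E|B)·P(B)
      = 0.385·0.11 + 0.298·0.89
      = 0.04235 + 0.26522 = 0.30757

P(E) ≈ 0.3076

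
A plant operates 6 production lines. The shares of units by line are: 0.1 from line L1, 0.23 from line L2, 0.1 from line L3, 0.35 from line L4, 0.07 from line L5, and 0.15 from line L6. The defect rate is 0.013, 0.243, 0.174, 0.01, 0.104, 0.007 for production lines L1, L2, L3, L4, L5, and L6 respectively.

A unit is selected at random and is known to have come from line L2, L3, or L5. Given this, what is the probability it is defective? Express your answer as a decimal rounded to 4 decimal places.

P(D|S) ≈ 0.2014

Let S = {L2, L3, L5}.
P(S) = 0.23 + 0.1 + 0.07 = 0.4.
P(D ∩ S) = 0.243·0.23 + 0.174·0.1 + 0.104·0.07 = 0.05589 + 0.0174 + 0.00728 = 0.08057.
P(D | S) = 0.08057 / 0.4 = 0.201425…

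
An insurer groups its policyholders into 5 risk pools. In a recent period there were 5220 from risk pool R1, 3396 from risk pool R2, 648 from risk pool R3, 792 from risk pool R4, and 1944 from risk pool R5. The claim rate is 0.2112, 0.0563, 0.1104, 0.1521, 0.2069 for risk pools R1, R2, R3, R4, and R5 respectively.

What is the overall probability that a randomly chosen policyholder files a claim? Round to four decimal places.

Total: 5220 + 3396 + 648 + 792 + 1944 = 12000.
P(R1) = 5220/12000 = 0.435. P(R2) = 3396/12000 = 0.283. P(R3) = 648/12000 = 0.054. P(R4) = 792/12000 = 0.066. P(R5) = 1944/12000 = 0.162.
P(C) = P(C|R1)·P(R1) + P(C|R2)·P(R2) + P(C|R3)·P(R3) + P(C|R4)·P(R4) + P(C|R5)·P(R5)
      = 0.2112·0.435 + 0.0563·0.283 + 0.1104·0.054 + 0.1521·0.066 + 0.2069·0.162
      = 0.091872 + 0.0159329 + 0.0059616 + 0.0100386 + 0.0335178 = 0.1573229

P(C) ≈ 0.1573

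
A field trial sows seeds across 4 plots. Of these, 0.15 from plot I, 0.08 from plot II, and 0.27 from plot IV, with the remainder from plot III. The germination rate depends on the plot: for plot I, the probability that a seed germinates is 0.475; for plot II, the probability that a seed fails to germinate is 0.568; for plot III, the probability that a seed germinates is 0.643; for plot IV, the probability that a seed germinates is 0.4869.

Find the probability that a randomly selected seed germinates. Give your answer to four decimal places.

P(G) ≈ 0.5588

P(III) = 1 − (0.15 + 0.08 + 0.27) = 0.5.
P(G|II) = 1 − 0.568 = 0.432.
Summing over the partition,
P(G) = P(G|I)·P(I) + P(G|II)·P(II) + P(G|III)·P(III) + P(G|IV)·P(IV)
      = 0.475·0.15 + 0.432·0.08 + 0.643·0.5 + 0.4869·0.27
      = 0.07125 + 0.03456 + 0.3215 + 0.131463 = 0.558773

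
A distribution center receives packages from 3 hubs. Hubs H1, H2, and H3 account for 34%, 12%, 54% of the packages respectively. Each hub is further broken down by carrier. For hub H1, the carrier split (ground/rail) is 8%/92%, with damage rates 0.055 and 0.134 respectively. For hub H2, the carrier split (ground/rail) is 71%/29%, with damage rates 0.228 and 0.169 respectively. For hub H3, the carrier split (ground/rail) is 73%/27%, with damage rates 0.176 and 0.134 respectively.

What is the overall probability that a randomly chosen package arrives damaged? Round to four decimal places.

0.1576

P(D|H1) = 0.08·0.055 + 0.92·0.134 = 0.0044 + 0.12328 = 0.12768
P(D|H2) = 0.71·0.228 + 0.29·0.169 = 0.16188 + 0.04901 = 0.21089
P(D|H3) = 0.73·0.176 + 0.27·0.134 = 0.12848 + 0.03618 = 0.16466
Then overall,
P(D) = 0.34·0.12768 + 0.12·0.21089 + 0.54·0.16466
      = 0.0434112 + 0.0253068 + 0.0889164 = 0.1576344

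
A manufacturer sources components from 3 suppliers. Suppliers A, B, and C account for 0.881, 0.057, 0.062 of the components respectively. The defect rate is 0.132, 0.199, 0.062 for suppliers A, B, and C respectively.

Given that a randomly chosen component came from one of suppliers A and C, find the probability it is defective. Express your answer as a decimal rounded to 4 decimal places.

Let S = {A, C}.
P(S) = 0.881 + 0.062 = 0.943.
P(D ∩ S) = 0.132·0.881 + 0.062·0.062 = 0.116292 + 0.003844 = 0.120136.
P(D | S) = 0.120136 / 0.943 = 0.127398…

0.1274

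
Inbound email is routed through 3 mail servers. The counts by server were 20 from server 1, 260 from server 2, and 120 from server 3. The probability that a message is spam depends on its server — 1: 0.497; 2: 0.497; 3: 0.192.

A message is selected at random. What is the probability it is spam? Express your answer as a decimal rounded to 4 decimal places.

0.4055

Total: 20 + 260 + 120 = 400.
P(1) = 20/400 = 0.05. P(2) = 260/400 = 0.65. P(3) = 120/400 = 0.3.
P(S) = P(S|1)·P(1) + P(S|2)·P(2) + P(S|3)·P(3)
      = 0.497·0.05 + 0.497·0.65 + 0.192·0.3
      = 0.02485 + 0.32305 + 0.0576 = 0.4055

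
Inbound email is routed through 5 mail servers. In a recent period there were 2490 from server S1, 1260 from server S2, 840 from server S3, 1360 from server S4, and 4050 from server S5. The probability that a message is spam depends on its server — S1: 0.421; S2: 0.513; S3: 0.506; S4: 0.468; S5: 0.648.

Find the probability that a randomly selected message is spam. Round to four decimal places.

P(S) ≈ 0.5381

Total: 2490 + 1260 + 840 + 1360 + 4050 = 10000.
P(S1) = 2490/10000 = 0.249. P(S2) = 1260/10000 = 0.126. P(S3) = 840/10000 = 0.084. P(S4) = 1360/10000 = 0.136. P(S5) = 4050/10000 = 0.405.
P(S) = P(S|S1)·P(S1) + P(S|S2)·P(S2) + P(S|S3)·P(S3) + P(S|S4)·P(S4) + P(S|S5)·P(S5)
      = 0.421·0.249 + 0.513·0.126 + 0.506·0.084 + 0.468·0.136 + 0.648·0.405
      = 0.104829 + 0.064638 + 0.042504 + 0.063648 + 0.26244 = 0.538059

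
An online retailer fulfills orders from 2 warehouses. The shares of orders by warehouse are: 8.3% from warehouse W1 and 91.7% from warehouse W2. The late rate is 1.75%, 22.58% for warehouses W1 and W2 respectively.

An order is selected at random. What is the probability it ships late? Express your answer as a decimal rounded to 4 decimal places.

P(L) ≈ 0.2085

Using total probability over the partition,
P(L) = P(L|W1)·P(W1) + P(L|W2)·P(W2)
      = 0.0175·0.083 + 0.2258·0.917
      = 0.0014525 + 0.2070586 = 0.2085111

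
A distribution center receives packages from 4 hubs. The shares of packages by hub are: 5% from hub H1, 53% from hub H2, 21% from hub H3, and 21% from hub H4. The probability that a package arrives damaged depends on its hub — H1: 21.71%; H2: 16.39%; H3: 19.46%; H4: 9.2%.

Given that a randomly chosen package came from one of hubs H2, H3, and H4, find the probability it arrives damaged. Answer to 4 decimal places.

Let S = {H2, H3, H4}.
P(S) = 0.53 + 0.21 + 0.21 = 0.95.
P(D ∩ S) = 0.1639·0.53 + 0.1946·0.21 + 0.092·0.21 = 0.086867 + 0.040866 + 0.01932 = 0.147053.
P(D | S) = 0.147053 / 0.95 = 0.154793…

P(D|S) ≈ 0.1548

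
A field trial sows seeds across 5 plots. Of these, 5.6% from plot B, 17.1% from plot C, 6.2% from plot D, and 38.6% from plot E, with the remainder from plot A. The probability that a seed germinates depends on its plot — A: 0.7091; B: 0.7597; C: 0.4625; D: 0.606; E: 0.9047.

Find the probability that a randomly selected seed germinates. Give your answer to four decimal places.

P(A) = 1 − (0.056 + 0.171 + 0.062 + 0.386) = 0.325.
By the law of total probability,
P(G) = P(G|A)·P(A) + P(G|B)·P(B) + P(G|C)·P(C) + P(G|D)·P(D) + P(G|E)·P(E)
      = 0.7091·0.325 + 0.7597·0.056 + 0.4625·0.171 + 0.606·0.062 + 0.9047·0.386
      = 0.2304575 + 0.0425432 + 0.0790875 + 0.037572 + 0.3492142 = 0.7388744

P(G) ≈ 0.7389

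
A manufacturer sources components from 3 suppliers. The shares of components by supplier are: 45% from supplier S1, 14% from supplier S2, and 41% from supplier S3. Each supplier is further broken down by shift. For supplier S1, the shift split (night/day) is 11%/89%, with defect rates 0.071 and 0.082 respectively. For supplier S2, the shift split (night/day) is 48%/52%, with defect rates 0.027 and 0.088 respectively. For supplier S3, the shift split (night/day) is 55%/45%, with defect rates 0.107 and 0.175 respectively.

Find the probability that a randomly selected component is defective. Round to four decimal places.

0.1010

P(D|S1) = 0.11·0.071 + 0.89·0.082 = 0.00781 + 0.07298 = 0.08079
P(D|S2) = 0.48·0.027 + 0.52·0.088 = 0.01296 + 0.04576 = 0.05872
P(D|S3) = 0.55·0.107 + 0.45·0.175 = 0.05885 + 0.07875 = 0.1376
Then overall,
P(D) = 0.45·0.08079 + 0.14·0.05872 + 0.41·0.1376
      = 0.0363555 + 0.0082208 + 0.056416 = 0.1009923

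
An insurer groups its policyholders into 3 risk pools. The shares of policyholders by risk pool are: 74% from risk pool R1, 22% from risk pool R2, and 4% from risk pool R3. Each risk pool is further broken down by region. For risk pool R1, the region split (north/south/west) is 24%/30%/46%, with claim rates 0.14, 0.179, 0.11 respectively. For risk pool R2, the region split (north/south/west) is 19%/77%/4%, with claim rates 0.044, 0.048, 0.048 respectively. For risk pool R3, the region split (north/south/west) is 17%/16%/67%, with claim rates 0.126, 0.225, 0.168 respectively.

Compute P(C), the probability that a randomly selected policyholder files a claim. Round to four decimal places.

P(C|R1) = 0.24·0.14 + 0.3·0.179 + 0.46·0.11 = 0.0336 + 0.0537 + 0.0506 = 0.1379
P(C|R2) = 0.19·0.044 + 0.77·0.048 + 0.04·0.048 = 0.00836 + 0.03696 + 0.00192 = 0.04724
P(C|R3) = 0.17·0.126 + 0.16·0.225 + 0.67·0.168 = 0.02142 + 0.036 + 0.11256 = 0.16998
Then overall,
P(C) = 0.74·0.1379 + 0.22·0.04724 + 0.04·0.16998
      = 0.102046 + 0.0103928 + 0.0067992 = 0.119238

0.1192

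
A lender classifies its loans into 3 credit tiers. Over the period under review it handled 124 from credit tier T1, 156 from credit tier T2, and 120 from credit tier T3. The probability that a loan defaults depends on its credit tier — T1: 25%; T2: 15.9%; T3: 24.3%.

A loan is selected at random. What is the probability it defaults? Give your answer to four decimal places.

P(D) ≈ 0.2124

Total: 124 + 156 + 120 = 400.
P(T1) = 124/400 = 0.31. P(T2) = 156/400 = 0.39. P(T3) = 120/400 = 0.3.
P(D) = P(D|T1)·P(T1) + P(D|T2)·P(T2) + P(D|T3)·P(T3)
      = 0.25·0.31 + 0.159·0.39 + 0.243·0.3
      = 0.0775 + 0.06201 + 0.0729 = 0.21241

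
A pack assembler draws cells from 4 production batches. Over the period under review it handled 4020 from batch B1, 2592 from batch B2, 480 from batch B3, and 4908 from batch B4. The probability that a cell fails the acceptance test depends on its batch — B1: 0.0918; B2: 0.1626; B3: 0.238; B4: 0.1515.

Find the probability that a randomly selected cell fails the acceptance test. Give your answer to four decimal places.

Total: 4020 + 2592 + 480 + 4908 = 12000.
P(B1) = 4020/12000 = 0.335. P(B2) = 2592/12000 = 0.216. P(B3) = 480/12000 = 0.04. P(B4) = 4908/12000 = 0.409.
P(F) = P(F|B1)·P(B1) + P(F|B2)·P(B2) + P(F|B3)·P(B3) + P(F|B4)·P(B4)
      = 0.0918·0.335 + 0.1626·0.216 + 0.238·0.04 + 0.1515·0.409
      = 0.030753 + 0.0351216 + 0.00952 + 0.0619635 = 0.1373581

0.1374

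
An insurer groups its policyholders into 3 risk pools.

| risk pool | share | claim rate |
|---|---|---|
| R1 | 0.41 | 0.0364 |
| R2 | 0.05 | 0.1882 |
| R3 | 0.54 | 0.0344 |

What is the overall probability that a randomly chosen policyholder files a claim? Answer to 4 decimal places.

P(C) ≈ 0.0429

P(C) = P(C|R1)·P(R1) + P(C|R2)·P(R2) + P(C|R3)·P(R3)
      = 0.0364·0.41 + 0.1882·0.05 + 0.0344·0.54
      = 0.014924 + 0.00941 + 0.018576 = 0.04291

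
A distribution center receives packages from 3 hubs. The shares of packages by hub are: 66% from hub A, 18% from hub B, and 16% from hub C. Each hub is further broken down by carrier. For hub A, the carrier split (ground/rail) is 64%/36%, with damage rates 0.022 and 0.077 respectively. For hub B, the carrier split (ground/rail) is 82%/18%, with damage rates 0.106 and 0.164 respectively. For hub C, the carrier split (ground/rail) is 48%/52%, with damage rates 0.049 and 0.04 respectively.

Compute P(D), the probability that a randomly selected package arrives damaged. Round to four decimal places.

0.0556

P(D|A) = 0.64·0.022 + 0.36·0.077 = 0.01408 + 0.02772 = 0.0418
P(D|B) = 0.82·0.106 + 0.18·0.164 = 0.08692 + 0.02952 = 0.11644
P(D|C) = 0.48·0.049 + 0.52·0.04 = 0.02352 + 0.0208 = 0.04432
Then overall,
P(D) = 0.66·0.0418 + 0.18·0.11644 + 0.16·0.04432
      = 0.027588 + 0.0209592 + 0.0070912 = 0.0556384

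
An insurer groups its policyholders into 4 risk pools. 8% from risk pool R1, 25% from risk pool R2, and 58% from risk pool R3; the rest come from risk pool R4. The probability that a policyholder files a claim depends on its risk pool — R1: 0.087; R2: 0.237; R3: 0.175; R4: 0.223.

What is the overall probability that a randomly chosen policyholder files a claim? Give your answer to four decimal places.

P(R4) = 1 − (0.08 + 0.25 + 0.58) = 0.09.
By the law of total probability,
P(C) = P(C|R1)·P(R1) + P(C|R2)·P(R2) + P(C|R3)·P(R3) + P(C|R4)·P(R4)
      = 0.087·0.08 + 0.237·0.25 + 0.175·0.58 + 0.223·0.09
      = 0.00696 + 0.05925 + 0.1015 + 0.02007 = 0.18778

P(C) ≈ 0.1878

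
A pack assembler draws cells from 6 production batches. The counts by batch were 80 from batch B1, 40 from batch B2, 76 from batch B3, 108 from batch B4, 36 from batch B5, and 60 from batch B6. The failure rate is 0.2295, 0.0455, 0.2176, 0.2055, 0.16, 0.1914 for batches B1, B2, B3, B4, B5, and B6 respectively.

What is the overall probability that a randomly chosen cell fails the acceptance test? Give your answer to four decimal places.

0.1904

Total: 80 + 40 + 76 + 108 + 36 + 60 = 400.
P(B1) = 80/400 = 0.2. P(B2) = 40/400 = 0.1. P(B3) = 76/400 = 0.19. P(B4) = 108/400 = 0.27. P(B5) = 36/400 = 0.09. P(B6) = 60/400 = 0.15.
By the law of total probability,
P(F) = P(F|B1)·P(B1) + P(F|B2)·P(B2) + P(F|B3)·P(B3) + P(F|B4)·P(B4) + P(F|B5)·P(B5) + P(F|B6)·P(B6)
      = 0.2295·0.2 + 0.0455·0.1 + 0.2176·0.19 + 0.2055·0.27 + 0.16·0.09 + 0.1914·0.15
      = 0.0459 + 0.00455 + 0.041344 + 0.055485 + 0.0144 + 0.02871 = 0.190389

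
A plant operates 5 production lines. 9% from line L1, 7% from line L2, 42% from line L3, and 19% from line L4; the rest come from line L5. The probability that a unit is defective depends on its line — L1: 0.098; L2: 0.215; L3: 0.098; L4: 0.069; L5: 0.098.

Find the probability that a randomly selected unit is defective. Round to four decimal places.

P(L5) = 1 − (0.09 + 0.07 + 0.42 + 0.19) = 0.23.
P(D) = P(D|L1)·P(L1) + P(D|L2)·P(L2) + P(D|L3)·P(L3) + P(D|L4)·P(L4) + P(D|L5)·P(L5)
      = 0.098·0.09 + 0.215·0.07 + 0.098·0.42 + 0.069·0.19 + 0.098·0.23
      = 0.00882 + 0.01505 + 0.04116 + 0.01311 + 0.02254 = 0.10068

0.1007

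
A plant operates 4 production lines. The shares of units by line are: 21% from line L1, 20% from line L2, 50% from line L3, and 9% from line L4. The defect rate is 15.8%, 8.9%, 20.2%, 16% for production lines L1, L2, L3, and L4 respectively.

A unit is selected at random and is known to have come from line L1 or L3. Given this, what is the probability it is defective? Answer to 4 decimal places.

Let S = {L1, L3}.
P(S) = 0.21 + 0.5 = 0.71.
P(D ∩ S) = 0.158·0.21 + 0.202·0.5 = 0.03318 + 0.101 = 0.13418.
P(D | S) = 0.13418 / 0.71 = 0.188986…

0.1890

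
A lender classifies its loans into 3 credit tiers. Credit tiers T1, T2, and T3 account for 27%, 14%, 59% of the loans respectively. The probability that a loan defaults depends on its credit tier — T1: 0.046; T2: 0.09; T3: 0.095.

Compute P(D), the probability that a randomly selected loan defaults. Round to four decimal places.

By the law of total probability,
P(D) = P(D|T1)·P(T1) + P(D|T2)·P(T2) + P(D|T3)·P(T3)
      = 0.046·0.27 + 0.09·0.14 + 0.095·0.59
      = 0.01242 + 0.0126 + 0.05605 = 0.08107

P(D) ≈ 0.0811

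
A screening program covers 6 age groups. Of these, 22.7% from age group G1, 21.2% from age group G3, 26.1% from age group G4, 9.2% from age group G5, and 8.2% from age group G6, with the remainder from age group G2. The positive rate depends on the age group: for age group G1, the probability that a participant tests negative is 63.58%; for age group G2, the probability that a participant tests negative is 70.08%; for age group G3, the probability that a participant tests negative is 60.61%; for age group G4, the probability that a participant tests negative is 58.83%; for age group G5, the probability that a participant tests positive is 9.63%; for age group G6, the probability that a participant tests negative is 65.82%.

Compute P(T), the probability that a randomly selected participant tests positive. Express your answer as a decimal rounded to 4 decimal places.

P(G2) = 1 − (0.227 + 0.212 + 0.261 + 0.092 + 0.082) = 0.126.
P(T|G1) = 1 − 0.6358 = 0.3642.
P(T|G2) = 1 − 0.7008 = 0.2992.
P(T|G3) = 1 − 0.6061 = 0.3939.
P(T|G4) = 1 − 0.5883 = 0.4117.
P(T|G6) = 1 − 0.6582 = 0.3418.
P(T) = P(T|G1)·P(G1) + P(T|G2)·P(G2) + P(T|G3)·P(G3) + P(T|G4)·P(G4) + P(T|G5)·P(G5) + P(T|G6)·P(G6)
      = 0.3642·0.227 + 0.2992·0.126 + 0.3939·0.212 + 0.4117·0.261 + 0.0963·0.092 + 0.3418·0.082
      = 0.0826734 + 0.0376992 + 0.0835068 + 0.1074537 + 0.0088596 + 0.0280276 = 0.3482203

P(T) ≈ 0.3482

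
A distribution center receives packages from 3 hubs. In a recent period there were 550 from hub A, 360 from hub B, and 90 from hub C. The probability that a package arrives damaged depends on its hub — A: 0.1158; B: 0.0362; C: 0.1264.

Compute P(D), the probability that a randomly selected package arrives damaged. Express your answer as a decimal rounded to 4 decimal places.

P(D) ≈ 0.0881

Total: 550 + 360 + 90 = 1000.
P(A) = 550/1000 = 0.55. P(B) = 360/1000 = 0.36. P(C) = 90/1000 = 0.09.
P(D) = P(D|A)·P(A) + P(D|B)·P(B) + P(D|C)·P(C)
      = 0.1158·0.55 + 0.0362·0.36 + 0.1264·0.09
      = 0.06369 + 0.013032 + 0.011376 = 0.088098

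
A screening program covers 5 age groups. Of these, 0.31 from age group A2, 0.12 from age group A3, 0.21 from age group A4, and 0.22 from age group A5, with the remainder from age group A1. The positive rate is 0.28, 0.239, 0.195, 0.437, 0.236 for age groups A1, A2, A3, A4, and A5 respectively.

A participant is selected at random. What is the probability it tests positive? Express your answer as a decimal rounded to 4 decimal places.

P(A1) = 1 − (0.31 + 0.12 + 0.21 + 0.22) = 0.14.
Summing over the partition,
P(T) = P(T|A1)·P(A1) + P(T|A2)·P(A2) + P(T|A3)·P(A3) + P(T|A4)·P(A4) + P(T|A5)·P(A5)
      = 0.28·0.14 + 0.239·0.31 + 0.195·0.12 + 0.437·0.21 + 0.236·0.22
      = 0.0392 + 0.07409 + 0.0234 + 0.09177 + 0.05192 = 0.28038

P(T) ≈ 0.2804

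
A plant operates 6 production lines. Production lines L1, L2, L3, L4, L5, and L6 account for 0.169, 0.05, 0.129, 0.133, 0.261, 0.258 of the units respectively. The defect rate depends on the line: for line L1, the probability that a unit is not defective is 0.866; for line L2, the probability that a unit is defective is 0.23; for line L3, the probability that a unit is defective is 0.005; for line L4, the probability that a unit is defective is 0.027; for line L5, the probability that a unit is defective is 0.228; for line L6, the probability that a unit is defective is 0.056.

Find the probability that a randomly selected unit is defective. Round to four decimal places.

P(D|L1) = 1 − 0.866 = 0.134.
P(D) = P(D|L1)·P(L1) + P(D|L2)·P(L2) + P(D|L3)·P(L3) + P(D|L4)·P(L4) + P(D|L5)·P(L5) + P(D|L6)·P(L6)
      = 0.134·0.169 + 0.23·0.05 + 0.005·0.129 + 0.027·0.133 + 0.228·0.261 + 0.056·0.258
      = 0.022646 + 0.0115 + 0.000645 + 0.003591 + 0.059508 + 0.014448 = 0.112338

0.1123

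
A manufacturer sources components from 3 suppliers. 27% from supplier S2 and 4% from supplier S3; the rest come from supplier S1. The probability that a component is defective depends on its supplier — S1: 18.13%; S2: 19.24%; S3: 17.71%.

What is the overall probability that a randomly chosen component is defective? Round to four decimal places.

0.1841

P(S1) = 1 − (0.27 + 0.04) = 0.69.
P(D) = P(D|S1)·P(S1) + P(D|S2)·P(S2) + P(D|S3)·P(S3)
      = 0.1813·0.69 + 0.1924·0.27 + 0.1771·0.04
      = 0.125097 + 0.051948 + 0.007084 = 0.184129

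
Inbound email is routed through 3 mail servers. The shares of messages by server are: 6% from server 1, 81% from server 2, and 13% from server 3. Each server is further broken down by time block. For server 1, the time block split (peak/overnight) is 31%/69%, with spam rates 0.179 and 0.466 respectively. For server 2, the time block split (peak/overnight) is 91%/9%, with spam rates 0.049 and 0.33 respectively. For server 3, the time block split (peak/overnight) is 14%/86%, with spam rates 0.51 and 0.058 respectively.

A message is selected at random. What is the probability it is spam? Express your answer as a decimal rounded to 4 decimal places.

P(S) ≈ 0.0986

P(S|1) = 0.31·0.179 + 0.69·0.466 = 0.05549 + 0.32154 = 0.37703
P(S|2) = 0.91·0.049 + 0.09·0.33 = 0.04459 + 0.0297 = 0.07429
P(S|3) = 0.14·0.51 + 0.86·0.058 = 0.0714 + 0.04988 = 0.12128
Then overall,
P(S) = 0.06·0.37703 + 0.81·0.07429 + 0.13·0.12128
      = 0.0226218 + 0.0601749 + 0.0157664 = 0.0985631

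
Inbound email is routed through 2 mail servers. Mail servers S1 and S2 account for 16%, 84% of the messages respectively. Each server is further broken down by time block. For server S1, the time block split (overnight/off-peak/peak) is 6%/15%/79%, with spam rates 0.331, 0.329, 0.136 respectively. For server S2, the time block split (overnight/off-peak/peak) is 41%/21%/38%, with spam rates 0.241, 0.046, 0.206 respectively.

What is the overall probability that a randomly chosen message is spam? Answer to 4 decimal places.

P(S|S1) = 0.06·0.331 + 0.15·0.329 + 0.79·0.136 = 0.01986 + 0.04935 + 0.10744 = 0.17665
P(S|S2) = 0.41·0.241 + 0.21·0.046 + 0.38·0.206 = 0.09881 + 0.00966 + 0.07828 = 0.18675
Then overall,
P(S) = 0.16·0.17665 + 0.84·0.18675
      = 0.028264 + 0.15687 = 0.185134

P(S) ≈ 0.1851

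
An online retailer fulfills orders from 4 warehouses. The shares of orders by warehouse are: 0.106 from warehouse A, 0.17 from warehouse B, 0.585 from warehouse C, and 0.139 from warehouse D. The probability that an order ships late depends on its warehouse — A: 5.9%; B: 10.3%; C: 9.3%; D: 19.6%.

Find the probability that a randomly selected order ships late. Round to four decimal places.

P(L) = P(L|A)·P(A) + P(L|B)·P(B) + P(L|C)·P(C) + P(L|D)·P(D)
      = 0.059·0.106 + 0.103·0.17 + 0.093·0.585 + 0.196·0.139
      = 0.006254 + 0.01751 + 0.054405 + 0.027244 = 0.105413

P(L) ≈ 0.1054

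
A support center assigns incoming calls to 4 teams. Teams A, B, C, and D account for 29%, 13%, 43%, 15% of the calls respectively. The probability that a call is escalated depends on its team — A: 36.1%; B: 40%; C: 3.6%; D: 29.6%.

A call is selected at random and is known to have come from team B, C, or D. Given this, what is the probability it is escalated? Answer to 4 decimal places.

Let S = {B, C, D}.
P(S) = 0.13 + 0.43 + 0.15 = 0.71.
P(E ∩ S) = 0.4·0.13 + 0.036·0.43 + 0.296·0.15 = 0.052 + 0.01548 + 0.0444 = 0.11188.
P(E | S) = 0.11188 / 0.71 = 0.157577…

0.1576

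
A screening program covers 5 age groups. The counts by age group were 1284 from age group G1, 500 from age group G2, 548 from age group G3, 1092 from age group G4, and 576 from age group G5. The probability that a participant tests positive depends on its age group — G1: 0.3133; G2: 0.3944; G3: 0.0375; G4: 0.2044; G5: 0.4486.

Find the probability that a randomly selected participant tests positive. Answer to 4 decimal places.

P(T) ≈ 0.2754

Total: 1284 + 500 + 548 + 1092 + 576 = 4000.
P(G1) = 1284/4000 = 0.321. P(G2) = 500/4000 = 0.125. P(G3) = 548/4000 = 0.137. P(G4) = 1092/4000 = 0.273. P(G5) = 576/4000 = 0.144.
Summing over the partition,
P(T) = P(T|G1)·P(G1) + P(T|G2)·P(G2) + P(T|G3)·P(G3) + P(T|G4)·P(G4) + P(T|G5)·P(G5)
      = 0.3133·0.321 + 0.3944·0.125 + 0.0375·0.137 + 0.2044·0.273 + 0.4486·0.144
      = 0.1005693 + 0.0493 + 0.0051375 + 0.0558012 + 0.0645984 = 0.2754064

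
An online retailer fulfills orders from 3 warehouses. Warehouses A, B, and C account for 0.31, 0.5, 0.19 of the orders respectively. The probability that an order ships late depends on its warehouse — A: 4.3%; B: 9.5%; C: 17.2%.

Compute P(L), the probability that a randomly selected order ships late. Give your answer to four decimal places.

P(L) ≈ 0.0935

Using total probability over the partition,
P(L) = P(L|A)·P(A) + P(L|B)·P(B) + P(L|C)·P(C)
      = 0.043·0.31 + 0.095·0.5 + 0.172·0.19
      = 0.01333 + 0.0475 + 0.03268 = 0.09351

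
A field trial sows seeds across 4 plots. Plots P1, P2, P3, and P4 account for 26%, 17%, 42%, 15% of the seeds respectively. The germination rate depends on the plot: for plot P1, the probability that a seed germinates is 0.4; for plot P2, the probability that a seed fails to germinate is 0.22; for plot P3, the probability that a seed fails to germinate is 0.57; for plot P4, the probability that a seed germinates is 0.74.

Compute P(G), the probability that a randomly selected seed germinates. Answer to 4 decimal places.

P(G) ≈ 0.5282

P(G|P2) = 1 − 0.22 = 0.78.
P(G|P3) = 1 − 0.57 = 0.43.
By the law of total probability,
P(G) = P(G|P1)·P(P1) + P(G|P2)·P(P2) + P(G|P3)·P(P3) + P(G|P4)·P(P4)
      = 0.4·0.26 + 0.78·0.17 + 0.43·0.42 + 0.74·0.15
      = 0.104 + 0.1326 + 0.1806 + 0.111 = 0.5282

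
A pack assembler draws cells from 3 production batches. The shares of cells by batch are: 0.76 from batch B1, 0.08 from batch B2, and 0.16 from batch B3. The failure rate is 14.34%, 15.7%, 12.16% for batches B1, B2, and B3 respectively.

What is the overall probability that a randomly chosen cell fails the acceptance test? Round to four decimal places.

P(F) ≈ 0.1410

Summing over the partition,
P(F) = P(F|B1)·P(B1) + P(F|B2)·P(B2) + P(F|B3)·P(B3)
      = 0.1434·0.76 + 0.157·0.08 + 0.1216·0.16
      = 0.108984 + 0.01256 + 0.019456 = 0.141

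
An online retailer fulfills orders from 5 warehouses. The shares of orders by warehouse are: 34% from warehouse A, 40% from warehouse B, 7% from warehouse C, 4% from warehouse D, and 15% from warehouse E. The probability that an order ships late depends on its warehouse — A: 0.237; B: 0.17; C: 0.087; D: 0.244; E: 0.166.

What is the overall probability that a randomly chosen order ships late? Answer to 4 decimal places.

By the law of total probability,
P(L) = P(L|A)·P(A) + P(L|B)·P(B) + P(L|C)·P(C) + P(L|D)·P(D) + P(L|E)·P(E)
      = 0.237·0.34 + 0.17·0.4 + 0.087·0.07 + 0.244·0.04 + 0.166·0.15
      = 0.08058 + 0.068 + 0.00609 + 0.00976 + 0.0249 = 0.18933

0.1893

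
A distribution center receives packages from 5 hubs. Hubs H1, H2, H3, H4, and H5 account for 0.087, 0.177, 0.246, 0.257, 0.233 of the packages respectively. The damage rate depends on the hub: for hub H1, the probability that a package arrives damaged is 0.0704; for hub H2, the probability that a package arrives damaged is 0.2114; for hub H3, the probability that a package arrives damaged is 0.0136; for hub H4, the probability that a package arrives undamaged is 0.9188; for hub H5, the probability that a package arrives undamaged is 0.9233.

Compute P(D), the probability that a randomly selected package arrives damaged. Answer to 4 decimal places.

P(D|H4) = 1 − 0.9188 = 0.0812.
P(D|H5) = 1 − 0.9233 = 0.0767.
P(D) = P(D|H1)·P(H1) + P(D|H2)·P(H2) + P(D|H3)·P(H3) + P(D|H4)·P(H4) + P(D|H5)·P(H5)
      = 0.0704·0.087 + 0.2114·0.177 + 0.0136·0.246 + 0.0812·0.257 + 0.0767·0.233
      = 0.0061248 + 0.0374178 + 0.0033456 + 0.0208684 + 0.0178711 = 0.0856277

P(D) ≈ 0.0856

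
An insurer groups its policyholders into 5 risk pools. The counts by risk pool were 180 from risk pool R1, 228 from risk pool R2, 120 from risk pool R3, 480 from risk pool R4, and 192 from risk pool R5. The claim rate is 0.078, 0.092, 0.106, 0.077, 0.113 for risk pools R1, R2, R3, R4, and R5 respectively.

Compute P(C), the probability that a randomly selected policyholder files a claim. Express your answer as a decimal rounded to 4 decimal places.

Total: 180 + 228 + 120 + 480 + 192 = 1200.
P(R1) = 180/1200 = 0.15. P(R2) = 228/1200 = 0.19. P(R3) = 120/1200 = 0.1. P(R4) = 480/1200 = 0.4. P(R5) = 192/1200 = 0.16.
Using total probability over the partition,
P(C) = P(C|R1)·P(R1) + P(C|R2)·P(R2) + P(C|R3)·P(R3) + P(C|R4)·P(R4) + P(C|R5)·P(R5)
      = 0.078·0.15 + 0.092·0.19 + 0.106·0.1 + 0.077·0.4 + 0.113·0.16
      = 0.0117 + 0.01748 + 0.0106 + 0.0308 + 0.01808 = 0.08866

0.0887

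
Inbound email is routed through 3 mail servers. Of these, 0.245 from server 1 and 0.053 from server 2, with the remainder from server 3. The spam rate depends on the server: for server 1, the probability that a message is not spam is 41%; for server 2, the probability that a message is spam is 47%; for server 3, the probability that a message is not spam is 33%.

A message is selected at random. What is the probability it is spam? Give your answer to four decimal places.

0.6398

P(3) = 1 − (0.245 + 0.053) = 0.702.
P(S|1) = 1 − 0.41 = 0.59.
P(S|3) = 1 − 0.33 = 0.67.
By the law of total probability,
P(S) = P(S|1)·P(1) + P(S|2)·P(2) + P(S|3)·P(3)
      = 0.59·0.245 + 0.47·0.053 + 0.67·0.702
      = 0.14455 + 0.02491 + 0.47034 = 0.6398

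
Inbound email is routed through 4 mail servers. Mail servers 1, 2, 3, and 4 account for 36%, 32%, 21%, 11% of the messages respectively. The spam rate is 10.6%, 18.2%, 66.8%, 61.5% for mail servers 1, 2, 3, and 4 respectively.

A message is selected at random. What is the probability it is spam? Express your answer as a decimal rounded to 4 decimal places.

P(S) ≈ 0.3043

P(S) = P(S|1)·P(1) + P(S|2)·P(2) + P(S|3)·P(3) + P(S|4)·P(4)
      = 0.106·0.36 + 0.182·0.32 + 0.668·0.21 + 0.615·0.11
      = 0.03816 + 0.05824 + 0.14028 + 0.06765 = 0.30433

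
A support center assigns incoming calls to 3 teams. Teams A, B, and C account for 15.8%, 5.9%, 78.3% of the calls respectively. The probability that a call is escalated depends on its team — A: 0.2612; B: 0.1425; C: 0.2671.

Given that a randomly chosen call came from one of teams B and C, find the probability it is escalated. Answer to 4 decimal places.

P(E|S) ≈ 0.2584

Let S = {B, C}.
P(S) = 0.059 + 0.783 = 0.842.
P(E ∩ S) = 0.1425·0.059 + 0.2671·0.783 = 0.0084075 + 0.2091393 = 0.2175468.
P(E | S) = 0.2175468 / 0.842 = 0.258369…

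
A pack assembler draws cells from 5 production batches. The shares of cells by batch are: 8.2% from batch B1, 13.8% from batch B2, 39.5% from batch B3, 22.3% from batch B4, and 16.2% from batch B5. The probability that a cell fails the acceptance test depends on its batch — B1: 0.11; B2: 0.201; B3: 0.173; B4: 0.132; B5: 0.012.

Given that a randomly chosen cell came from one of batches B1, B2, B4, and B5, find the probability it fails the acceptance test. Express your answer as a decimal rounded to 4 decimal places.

P(F|S) ≈ 0.1126

Let S = {B1, B2, B4, B5}.
P(S) = 0.082 + 0.138 + 0.223 + 0.162 = 0.605.
P(F ∩ S) = 0.11·0.082 + 0.201·0.138 + 0.132·0.223 + 0.012·0.162 = 0.00902 + 0.027738 + 0.029436 + 0.001944 = 0.068138.
P(F | S) = 0.068138 / 0.605 = 0.112625…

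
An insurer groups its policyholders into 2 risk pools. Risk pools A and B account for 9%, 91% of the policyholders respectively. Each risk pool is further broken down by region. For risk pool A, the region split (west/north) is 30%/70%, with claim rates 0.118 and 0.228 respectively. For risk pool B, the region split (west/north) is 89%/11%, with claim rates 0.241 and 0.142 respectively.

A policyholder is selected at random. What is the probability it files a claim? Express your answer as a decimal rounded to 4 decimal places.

0.2270

P(C|A) = 0.3·0.118 + 0.7·0.228 = 0.0354 + 0.1596 = 0.195
P(C|B) = 0.89·0.241 + 0.11·0.142 = 0.21449 + 0.01562 = 0.23011
By total probability over the outer partition,
P(C) = 0.09·0.195 + 0.91·0.23011
      = 0.01755 + 0.2094001 = 0.2269501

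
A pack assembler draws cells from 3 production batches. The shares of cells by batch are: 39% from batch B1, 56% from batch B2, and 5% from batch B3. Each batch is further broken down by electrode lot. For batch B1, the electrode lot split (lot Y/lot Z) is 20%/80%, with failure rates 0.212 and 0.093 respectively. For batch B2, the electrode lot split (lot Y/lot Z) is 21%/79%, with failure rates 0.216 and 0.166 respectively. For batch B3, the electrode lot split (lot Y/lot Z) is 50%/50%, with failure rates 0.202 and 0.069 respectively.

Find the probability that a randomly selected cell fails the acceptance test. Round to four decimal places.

P(F|B1) = 0.2·0.212 + 0.8·0.093 = 0.0424 + 0.0744 = 0.1168
P(F|B2) = 0.21·0.216 + 0.79·0.166 = 0.04536 + 0.13114 = 0.1765
P(F|B3) = 0.5·0.202 + 0.5·0.069 = 0.101 + 0.0345 = 0.1355
Then overall,
P(F) = 0.39·0.1168 + 0.56·0.1765 + 0.05·0.1355
      = 0.045552 + 0.09884 + 0.006775 = 0.151167

0.1512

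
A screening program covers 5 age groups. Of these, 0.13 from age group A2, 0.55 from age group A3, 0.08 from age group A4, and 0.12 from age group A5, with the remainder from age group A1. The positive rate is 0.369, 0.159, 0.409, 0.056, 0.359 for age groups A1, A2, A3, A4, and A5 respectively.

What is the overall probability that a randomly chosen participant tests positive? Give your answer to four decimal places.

0.3375

P(A1) = 1 − (0.13 + 0.55 + 0.08 + 0.12) = 0.12.
P(T) = P(T|A1)·P(A1) + P(T|A2)·P(A2) + P(T|A3)·P(A3) + P(T|A4)·P(A4) + P(T|A5)·P(A5)
      = 0.369·0.12 + 0.159·0.13 + 0.409·0.55 + 0.056·0.08 + 0.359·0.12
      = 0.04428 + 0.02067 + 0.22495 + 0.00448 + 0.04308 = 0.33746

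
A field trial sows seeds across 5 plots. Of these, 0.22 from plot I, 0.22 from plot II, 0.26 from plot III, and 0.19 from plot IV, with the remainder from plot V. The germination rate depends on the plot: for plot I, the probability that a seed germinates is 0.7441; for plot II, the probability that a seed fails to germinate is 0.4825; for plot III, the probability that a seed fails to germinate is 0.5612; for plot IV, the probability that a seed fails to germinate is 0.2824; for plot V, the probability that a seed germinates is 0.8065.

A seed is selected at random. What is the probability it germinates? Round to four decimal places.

P(G) ≈ 0.6167

P(V) = 1 − (0.22 + 0.22 + 0.26 + 0.19) = 0.11.
P(G|II) = 1 − 0.4825 = 0.5175.
P(G|III) = 1 − 0.5612 = 0.4388.
P(G|IV) = 1 − 0.2824 = 0.7176.
By the law of total probability,
P(G) = P(G|I)·P(I) + P(G|II)·P(II) + P(G|III)·P(III) + P(G|IV)·P(IV) + P(G|V)·P(V)
      = 0.7441·0.22 + 0.5175·0.22 + 0.4388·0.26 + 0.7176·0.19 + 0.8065·0.11
      = 0.163702 + 0.11385 + 0.114088 + 0.136344 + 0.088715 = 0.616699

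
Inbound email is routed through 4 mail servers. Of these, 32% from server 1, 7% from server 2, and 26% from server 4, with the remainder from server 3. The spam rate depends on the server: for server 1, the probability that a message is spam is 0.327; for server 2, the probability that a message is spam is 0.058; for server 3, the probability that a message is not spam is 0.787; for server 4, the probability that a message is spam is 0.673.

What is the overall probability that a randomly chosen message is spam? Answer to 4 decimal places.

P(3) = 1 − (0.32 + 0.07 + 0.26) = 0.35.
P(S|3) = 1 − 0.787 = 0.213.
Using total probability over the partition,
P(S) = P(S|1)·P(1) + P(S|2)·P(2) + P(S|3)·P(3) + P(S|4)·P(4)
      = 0.327·0.32 + 0.058·0.07 + 0.213·0.35 + 0.673·0.26
      = 0.10464 + 0.00406 + 0.07455 + 0.17498 = 0.35823

0.3582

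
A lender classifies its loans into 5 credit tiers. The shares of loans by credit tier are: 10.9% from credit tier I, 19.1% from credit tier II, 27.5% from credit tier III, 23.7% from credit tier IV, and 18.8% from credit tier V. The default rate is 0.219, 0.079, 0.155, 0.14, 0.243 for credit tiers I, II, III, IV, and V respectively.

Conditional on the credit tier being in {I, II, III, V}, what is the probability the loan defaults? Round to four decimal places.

Let S = {I, II, III, V}.
P(S) = 0.109 + 0.191 + 0.275 + 0.188 = 0.763.
P(D ∩ S) = 0.219·0.109 + 0.079·0.191 + 0.155·0.275 + 0.243·0.188 = 0.023871 + 0.015089 + 0.042625 + 0.045684 = 0.127269.
P(D | S) = 0.127269 / 0.763 = 0.166801…

0.1668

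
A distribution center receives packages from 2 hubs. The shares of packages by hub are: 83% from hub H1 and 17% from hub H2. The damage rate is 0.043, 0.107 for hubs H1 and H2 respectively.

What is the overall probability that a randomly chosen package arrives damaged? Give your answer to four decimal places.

By the law of total probability,
P(D) = P(D|H1)·P(H1) + P(D|H2)·P(H2)
      = 0.043·0.83 + 0.107·0.17
      = 0.03569 + 0.01819 = 0.05388

0.0539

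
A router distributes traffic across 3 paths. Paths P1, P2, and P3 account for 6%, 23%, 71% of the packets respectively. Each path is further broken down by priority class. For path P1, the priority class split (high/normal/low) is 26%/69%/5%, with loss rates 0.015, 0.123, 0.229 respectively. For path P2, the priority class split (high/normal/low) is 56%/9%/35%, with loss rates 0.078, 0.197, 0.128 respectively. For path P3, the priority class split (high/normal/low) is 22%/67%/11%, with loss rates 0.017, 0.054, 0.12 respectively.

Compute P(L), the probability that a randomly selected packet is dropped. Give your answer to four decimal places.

P(L|P1) = 0.26·0.015 + 0.69·0.123 + 0.05·0.229 = 0.0039 + 0.08487 + 0.01145 = 0.10022
P(L|P2) = 0.56·0.078 + 0.09·0.197 + 0.35·0.128 = 0.04368 + 0.01773 + 0.0448 = 0.10621
P(L|P3) = 0.22·0.017 + 0.67·0.054 + 0.11·0.12 = 0.00374 + 0.03618 + 0.0132 = 0.05312
By total probability over the outer partition,
P(L) = 0.06·0.10022 + 0.23·0.10621 + 0.71·0.05312
      = 0.0060132 + 0.0244283 + 0.0377152 = 0.0681567

0.0682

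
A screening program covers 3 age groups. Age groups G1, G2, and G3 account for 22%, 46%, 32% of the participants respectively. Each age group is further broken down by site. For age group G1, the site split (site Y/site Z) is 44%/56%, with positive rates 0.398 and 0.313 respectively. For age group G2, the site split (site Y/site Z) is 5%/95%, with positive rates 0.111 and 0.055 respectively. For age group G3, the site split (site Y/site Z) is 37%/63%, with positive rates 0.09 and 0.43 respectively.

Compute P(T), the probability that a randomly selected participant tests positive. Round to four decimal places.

P(T|G1) = 0.44·0.398 + 0.56·0.313 = 0.17512 + 0.17528 = 0.3504
P(T|G2) = 0.05·0.111 + 0.95·0.055 = 0.00555 + 0.05225 = 0.0578
P(T|G3) = 0.37·0.09 + 0.63·0.43 = 0.0333 + 0.2709 = 0.3042
By total probability over the outer partition,
P(T) = 0.22·0.3504 + 0.46·0.0578 + 0.32·0.3042
      = 0.077088 + 0.026588 + 0.097344 = 0.20102

P(T) ≈ 0.2010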